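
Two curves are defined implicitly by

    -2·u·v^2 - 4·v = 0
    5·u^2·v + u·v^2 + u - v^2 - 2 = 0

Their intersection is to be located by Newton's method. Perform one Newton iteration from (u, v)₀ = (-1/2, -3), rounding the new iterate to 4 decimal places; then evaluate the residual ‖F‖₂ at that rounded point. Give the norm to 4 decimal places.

4.7027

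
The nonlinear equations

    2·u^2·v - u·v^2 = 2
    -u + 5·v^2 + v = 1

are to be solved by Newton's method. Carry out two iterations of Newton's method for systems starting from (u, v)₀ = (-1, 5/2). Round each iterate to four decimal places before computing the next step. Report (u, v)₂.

At (-1, 5/2): F = (9.2500, 33.7500).
Jacobian J = [[4·u·v - v^2, 2·u^2 - 2·u·v], [-1, 10·v + 1]].
At the point, J = [[-16.2500, 7.0000], [-1.0000, 26.0000]] (det J = -415.5000).
Solving J·Δ = −F gives Δ = (0.0102, -1.2977).
Then the next iterate is (u, v)₁ = (-0.9898, 1.2023).
Round to (-0.9898, 1.2023) and repeat: F = (1.786577, 8.419726), J = [[-6.205671, 4.339481], [-1.0000, 13.0230]].
Δ = (-0.1735, -0.6599), so (u, v)₂ = (-1.1633, 0.5424).

(-1.1633, 0.5424)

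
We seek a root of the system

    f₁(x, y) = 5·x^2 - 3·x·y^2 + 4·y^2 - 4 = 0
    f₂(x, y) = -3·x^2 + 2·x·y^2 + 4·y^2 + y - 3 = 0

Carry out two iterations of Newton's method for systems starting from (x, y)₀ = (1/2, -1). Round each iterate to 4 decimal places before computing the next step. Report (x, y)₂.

At (1/2, -1): F = (-0.2500, 0.2500).
Jacobian J = [[10·x - 3·y^2, -6·x·y + 8·y], [-6·x + 2·y^2, 4·x·y + 8·y + 1]].
At the point, J = [[2.0000, -5.0000], [-1.0000, -9.0000]] (det J = -23.0000).
Solving J·Δ = −F gives Δ = (0.1522, 0.0109).
Then the next iterate is (x, y)₁ = (0.6522, -0.9891).
Round to (0.6522, -0.9891) and repeat: F = (0.125921, -0.075800), J = [[3.587044, -4.042254], [-1.956562, -9.493164]].
Δ = (-0.0358, -0.0006), so (x, y)₂ = (0.6164, -0.9897).

(0.6164, -0.9897)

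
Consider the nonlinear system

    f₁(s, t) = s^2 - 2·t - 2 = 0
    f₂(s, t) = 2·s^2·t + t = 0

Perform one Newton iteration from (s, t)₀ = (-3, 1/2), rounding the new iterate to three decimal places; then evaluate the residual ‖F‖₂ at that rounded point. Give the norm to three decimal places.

3.060

At (-3, 1/2): F = (6.000, 9.500).
Jacobian J = [[2·s, -2], [4·s·t, 2·s^2 + 1]].
At the point, J = [[-6.000, -2.000], [-6.000, 19.000]] (det J = -126.000).
Solving J·Δ = −F gives Δ = (1.056, -0.167).
Then the next iterate is (s, t)₁ = (-1.944, 0.333).
Re-evaluating at (-1.944, 0.333): F = (1.11314, 2.84990), so ‖F‖₂ = 3.060.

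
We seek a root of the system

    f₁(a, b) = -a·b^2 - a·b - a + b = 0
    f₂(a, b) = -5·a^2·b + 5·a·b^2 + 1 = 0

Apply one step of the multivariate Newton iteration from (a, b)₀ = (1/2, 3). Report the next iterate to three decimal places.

(0.512, 1.537)

At (1/2, 3): F = (-3.500, 19.750).
Jacobian J = [[-b^2 - b - 1, -2·a·b - a + 1], [-10·a·b + 5·b^2, -5·a^2 + 10·a·b]].
At the point, J = [[-13.000, -2.500], [30.000, 13.750]] (det J = -103.750).
Solving J·Δ = −F gives Δ = (0.012, -1.463).
Then the next iterate is (a, b)₁ = (0.512, 1.537).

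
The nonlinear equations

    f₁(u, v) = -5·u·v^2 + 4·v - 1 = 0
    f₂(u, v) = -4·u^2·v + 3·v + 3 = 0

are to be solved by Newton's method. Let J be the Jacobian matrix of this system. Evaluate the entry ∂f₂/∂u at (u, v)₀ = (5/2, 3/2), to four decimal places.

-30.0000

∂f₂/∂u = -8·u·v.
At (5/2, 3/2) this is -30.0000.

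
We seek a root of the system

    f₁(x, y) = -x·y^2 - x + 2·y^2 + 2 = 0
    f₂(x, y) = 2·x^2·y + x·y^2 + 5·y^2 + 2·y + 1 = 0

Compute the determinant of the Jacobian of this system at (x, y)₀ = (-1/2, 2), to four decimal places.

-102.5000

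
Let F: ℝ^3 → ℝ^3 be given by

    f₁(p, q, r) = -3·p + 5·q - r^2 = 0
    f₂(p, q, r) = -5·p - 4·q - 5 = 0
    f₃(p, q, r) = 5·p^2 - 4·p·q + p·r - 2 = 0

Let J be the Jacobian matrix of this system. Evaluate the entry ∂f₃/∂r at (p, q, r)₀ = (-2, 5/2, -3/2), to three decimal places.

∂f₃/∂r = p.
At (-2, 5/2, -3/2) this is -2.000.

-2.000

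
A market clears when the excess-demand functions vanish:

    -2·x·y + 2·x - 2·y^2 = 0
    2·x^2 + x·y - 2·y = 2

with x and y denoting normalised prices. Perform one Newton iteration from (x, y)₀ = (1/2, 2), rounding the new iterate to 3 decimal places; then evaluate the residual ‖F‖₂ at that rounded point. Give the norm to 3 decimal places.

1.076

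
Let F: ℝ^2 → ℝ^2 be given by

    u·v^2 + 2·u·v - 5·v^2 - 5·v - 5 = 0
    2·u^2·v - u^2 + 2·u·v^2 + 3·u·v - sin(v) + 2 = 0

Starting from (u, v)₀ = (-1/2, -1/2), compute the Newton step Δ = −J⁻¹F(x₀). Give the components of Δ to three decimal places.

(-3.628, -1.308)

At (-1/2, -1/2): F = (-3.375, 2.47943).
Jacobian J = [[v^2 + 2·v, 2·u·v + 2·u - 10·v - 5], [4·u·v - 2·u + 2·v^2 + 3·v, 2·u^2 + 4·u·v + 3·u - cos(v)]].
At the point, J = [[-0.750, -0.500], [1.000, -0.87758]] (det J = 1.15819).
Solving J·Δ = −F gives Δ = (-3.628, -1.308).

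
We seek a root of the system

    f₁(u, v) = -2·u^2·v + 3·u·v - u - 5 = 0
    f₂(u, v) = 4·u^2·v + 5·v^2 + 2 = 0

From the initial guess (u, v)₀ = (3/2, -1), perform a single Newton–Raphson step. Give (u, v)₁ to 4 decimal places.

At (3/2, -1): F = (-6.5000, -2.0000).
Jacobian J = [[-4·u·v + 3·v - 1, -2·u^2 + 3·u], [8·u·v, 4·u^2 + 10·v]].
At the point, J = [[2.0000, 0.0000], [-12.0000, -1.0000]] (det J = -2.0000).
Solving J·Δ = −F gives Δ = (3.2500, -41.0000).
Then the next iterate is (u, v)₁ = (4.7500, -42.0000).

(4.7500, -42.0000)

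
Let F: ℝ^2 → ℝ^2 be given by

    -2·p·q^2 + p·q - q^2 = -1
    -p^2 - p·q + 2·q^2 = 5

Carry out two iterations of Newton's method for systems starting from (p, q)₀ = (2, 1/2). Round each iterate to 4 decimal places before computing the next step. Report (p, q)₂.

(-1.9416, 1.6622)

At (2, 1/2): F = (0.7500, -9.5000).
Jacobian J = [[-2·q^2 + q, -4·p·q + p - 2·q], [-2·p - q, -p + 4·q]].
At the point, J = [[0.0000, -3.0000], [-4.5000, 0.0000]] (det J = -13.5000).
Solving J·Δ = −F gives Δ = (-2.1111, 0.2500).
Then the next iterate is (p, q)₁ = (-0.1111, 0.7500).
Round to (-0.1111, 0.7500) and repeat: F = (0.479163, -3.804018), J = [[-0.3750, -1.2778], [-0.5278, 3.1111]].
Δ = (-1.8305, 0.9122), so (p, q)₂ = (-1.9416, 1.6622).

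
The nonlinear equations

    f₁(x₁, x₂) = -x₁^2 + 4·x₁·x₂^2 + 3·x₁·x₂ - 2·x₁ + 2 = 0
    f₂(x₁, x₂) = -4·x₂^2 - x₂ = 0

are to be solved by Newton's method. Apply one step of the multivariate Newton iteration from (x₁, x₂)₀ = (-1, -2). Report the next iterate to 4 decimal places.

(-1.5133, -1.0667)

At (-1, -2): F = (-7.0000, -14.0000).
Jacobian J = [[-2·x₁ + 4·x₂^2 + 3·x₂ - 2, 8·x₁·x₂ + 3·x₁], [0, -8·x₂ - 1]].
At the point, J = [[10.0000, 13.0000], [0.0000, 15.0000]] (det J = 150.0000).
Solving J·Δ = −F gives Δ = (-0.5133, 0.9333).
Then the next iterate is (x₁, x₂)₁ = (-1.5133, -1.0667).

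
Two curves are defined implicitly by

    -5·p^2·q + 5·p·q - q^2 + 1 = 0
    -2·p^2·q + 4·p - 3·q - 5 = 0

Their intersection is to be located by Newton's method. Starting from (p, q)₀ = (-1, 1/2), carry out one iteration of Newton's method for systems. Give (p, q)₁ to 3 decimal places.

(2.693, 2.632)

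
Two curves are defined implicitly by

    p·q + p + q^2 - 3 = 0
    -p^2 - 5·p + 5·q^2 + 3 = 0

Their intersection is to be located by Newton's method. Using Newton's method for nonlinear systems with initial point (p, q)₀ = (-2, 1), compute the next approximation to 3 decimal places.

(1.000, -0.100)

At (-2, 1): F = (-6.000, 14.000).
Jacobian J = [[q + 1, p + 2·q], [-2·p - 5, 10·q]].
At the point, J = [[2.000, 0.000], [-1.000, 10.000]] (det J = 20.000).
Solving J·Δ = −F gives Δ = (3.000, -1.100).
Then the next iterate is (p, q)₁ = (1.000, -0.100).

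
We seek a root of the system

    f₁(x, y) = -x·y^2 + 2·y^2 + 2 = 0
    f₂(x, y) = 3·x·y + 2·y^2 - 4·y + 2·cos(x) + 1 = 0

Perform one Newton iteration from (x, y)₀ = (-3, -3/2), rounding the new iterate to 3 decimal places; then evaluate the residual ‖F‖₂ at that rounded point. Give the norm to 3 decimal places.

At (-3, -3/2): F = (13.250, 23.02002).
Jacobian J = [[-y^2, -2·x·y + 4·y], [3·y - 2·sin(x), 3·x + 4·y - 4]].
At the point, J = [[-2.250, -15.000], [-4.21776, -19.000]] (det J = -20.51640).
Solving J·Δ = −F gives Δ = (4.560, 0.199).
Then the next iterate is (x, y)₁ = (1.560, -1.301).
Re-evaluating at (1.560, -1.301): F = (2.74474, 3.52211), so ‖F‖₂ = 4.465.

4.465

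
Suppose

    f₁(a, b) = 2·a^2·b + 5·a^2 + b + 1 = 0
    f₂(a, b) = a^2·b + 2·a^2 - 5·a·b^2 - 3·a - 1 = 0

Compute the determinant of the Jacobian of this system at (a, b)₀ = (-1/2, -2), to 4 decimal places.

44.2500

J = [[4·a·b + 10·a, 2·a^2 + 1], [2·a·b + 4·a - 5·b^2 - 3, a^2 - 10·a·b]].
At the point, J = [[-1.0000, 1.5000], [-23.0000, -9.7500]].
det J = 44.2500.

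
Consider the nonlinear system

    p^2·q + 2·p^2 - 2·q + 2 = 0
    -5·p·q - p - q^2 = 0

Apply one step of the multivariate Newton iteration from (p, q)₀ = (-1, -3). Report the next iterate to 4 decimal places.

At (-1, -3): F = (7.0000, -23.0000).
Jacobian J = [[2·p·q + 4·p, p^2 - 2], [-5·q - 1, -5·p - 2·q]].
At the point, J = [[2.0000, -1.0000], [14.0000, 11.0000]] (det J = 36.0000).
Solving J·Δ = −F gives Δ = (-1.5000, 4.0000).
Then the next iterate is (p, q)₁ = (-2.5000, 1.0000).

(-2.5000, 1.0000)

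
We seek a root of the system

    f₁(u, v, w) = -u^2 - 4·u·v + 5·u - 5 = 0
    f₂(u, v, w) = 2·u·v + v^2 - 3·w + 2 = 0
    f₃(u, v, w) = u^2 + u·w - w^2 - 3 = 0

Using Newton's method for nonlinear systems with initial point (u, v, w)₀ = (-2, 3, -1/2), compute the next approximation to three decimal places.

(-1.704, 2.486, -0.083)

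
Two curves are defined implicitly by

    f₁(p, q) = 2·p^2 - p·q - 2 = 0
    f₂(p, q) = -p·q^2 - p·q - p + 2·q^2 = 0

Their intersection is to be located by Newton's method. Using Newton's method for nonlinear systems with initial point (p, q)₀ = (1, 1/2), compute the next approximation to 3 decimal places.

(0.286, -2.500)

At (1, 1/2): F = (-0.500, -1.250).
Jacobian J = [[4·p - q, -p], [-q^2 - q - 1, -2·p·q - p + 4·q]].
At the point, J = [[3.500, -1.000], [-1.750, 0.000]] (det J = -1.750).
Solving J·Δ = −F gives Δ = (-0.714, -3.000).
Then the next iterate is (p, q)₁ = (0.286, -2.500).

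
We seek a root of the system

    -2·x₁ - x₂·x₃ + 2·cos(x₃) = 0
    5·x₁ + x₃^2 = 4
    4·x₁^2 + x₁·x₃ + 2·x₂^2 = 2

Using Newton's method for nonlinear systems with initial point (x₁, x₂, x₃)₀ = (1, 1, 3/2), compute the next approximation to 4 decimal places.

At (1, 1, 3/2): F = (-3.358526, 3.2500, 5.5000).
Jacobian J = [[-2, -x₃, -x₂ - 2·sin(x₃)], [5, 0, 2·x₃], [8·x₁ + x₃, 4·x₂, x₁]].
At the point, J = [[-2.0000, -1.5000, -2.994990], [5.0000, 0.0000, 3.0000], [9.5000, 4.0000, 1.0000]] (det J = -71.149799).
Solving J·Δ = −F gives Δ = (-0.2601, -0.5948, -0.6498).
Then the next iterate is (x₁, x₂, x₃)₁ = (0.7399, 0.4052, 0.8502).

(0.7399, 0.4052, 0.8502)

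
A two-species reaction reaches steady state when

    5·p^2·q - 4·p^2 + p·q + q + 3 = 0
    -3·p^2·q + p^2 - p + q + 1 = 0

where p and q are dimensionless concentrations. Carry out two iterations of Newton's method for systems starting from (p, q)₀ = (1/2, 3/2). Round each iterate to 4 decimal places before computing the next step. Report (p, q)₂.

(0.3615, -1.2634)

At (1/2, 3/2): F = (6.1250, 1.1250).
Jacobian J = [[10·p·q - 8·p + q, 5·p^2 + p + 1], [-6·p·q + 2·p - 1, -3·p^2 + 1]].
At the point, J = [[5.0000, 2.7500], [-4.5000, 0.2500]] (det J = 13.6250).
Solving J·Δ = −F gives Δ = (0.1147, -2.4358).
Then the next iterate is (p, q)₁ = (0.6147, -0.9358).
Round to (0.6147, -0.9358) and repeat: F = (-1.790449, 0.888149), J = [[-11.605763, 3.503980], [3.680818, -0.133568]].
Δ = (-0.2532, -0.3276), so (p, q)₂ = (0.3615, -1.2634).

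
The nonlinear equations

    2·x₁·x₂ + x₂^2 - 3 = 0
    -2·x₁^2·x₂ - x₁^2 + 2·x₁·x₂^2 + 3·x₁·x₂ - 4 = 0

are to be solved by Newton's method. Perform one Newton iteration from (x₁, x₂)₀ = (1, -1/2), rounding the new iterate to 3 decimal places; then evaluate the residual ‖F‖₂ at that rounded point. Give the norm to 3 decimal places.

14.338

At (1, -1/2): F = (-3.750, -5.000).
Jacobian J = [[2·x₂, 2·x₁ + 2·x₂], [-4·x₁·x₂ - 2·x₁ + 2·x₂^2 + 3·x₂, -2·x₁^2 + 4·x₁·x₂ + 3·x₁]].
At the point, J = [[-1.000, 1.000], [-1.000, -1.000]] (det J = 2.000).
Solving J·Δ = −F gives Δ = (-4.375, -0.625).
Then the next iterate is (x₁, x₂)₁ = (-3.375, -1.125).
Re-evaluating at (-3.375, -1.125): F = (5.85938, 13.08594), so ‖F‖₂ = 14.338.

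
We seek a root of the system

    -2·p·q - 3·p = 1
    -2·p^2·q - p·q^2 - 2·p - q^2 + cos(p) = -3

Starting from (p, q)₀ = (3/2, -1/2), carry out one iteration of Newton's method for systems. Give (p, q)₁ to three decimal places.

(-2.518, 0.845)

At (3/2, -1/2): F = (-4.000, 1.69574).
Jacobian J = [[-2·q - 3, -2·p], [-4·p·q - q^2 - sin(p) - 2, -2·p^2 - 2·p·q - 2·q]].
At the point, J = [[-2.000, -3.000], [-0.24749, -2.000]] (det J = 3.25752).
Solving J·Δ = −F gives Δ = (-4.018, 1.345).
Then the next iterate is (p, q)₁ = (-2.518, 0.845).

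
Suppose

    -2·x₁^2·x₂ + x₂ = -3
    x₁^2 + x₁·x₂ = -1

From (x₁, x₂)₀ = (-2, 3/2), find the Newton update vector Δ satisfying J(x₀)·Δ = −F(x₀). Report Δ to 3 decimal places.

At (-2, 3/2): F = (-7.500, 2.000).
Jacobian J = [[-4·x₁·x₂, -2·x₁^2 + 1], [2·x₁ + x₂, x₁]].
At the point, J = [[12.000, -7.000], [-2.500, -2.000]] (det J = -41.500).
Solving J·Δ = −F gives Δ = (0.699, 0.127).

(0.699, 0.127)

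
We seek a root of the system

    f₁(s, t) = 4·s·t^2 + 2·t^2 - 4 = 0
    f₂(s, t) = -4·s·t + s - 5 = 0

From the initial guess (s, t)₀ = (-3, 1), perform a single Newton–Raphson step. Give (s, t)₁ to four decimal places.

(-10.3333, -1.1667)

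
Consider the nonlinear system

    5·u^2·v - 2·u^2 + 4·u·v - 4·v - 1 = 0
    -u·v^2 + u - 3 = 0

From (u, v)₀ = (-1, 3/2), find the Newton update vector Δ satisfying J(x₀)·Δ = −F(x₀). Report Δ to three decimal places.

At (-1, 3/2): F = (-7.500, -1.750).
Jacobian J = [[10·u·v - 4·u + 4·v, 5·u^2 + 4·u - 4], [-v^2 + 1, -2·u·v]].
At the point, J = [[-5.000, -3.000], [-1.250, 3.000]] (det J = -18.750).
Solving J·Δ = −F gives Δ = (-1.480, -0.033).

(-1.480, -0.033)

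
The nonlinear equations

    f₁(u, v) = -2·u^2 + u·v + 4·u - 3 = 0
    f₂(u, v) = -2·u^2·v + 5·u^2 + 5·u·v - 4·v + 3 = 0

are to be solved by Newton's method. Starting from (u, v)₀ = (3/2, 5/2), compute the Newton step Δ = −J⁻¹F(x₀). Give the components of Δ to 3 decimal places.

At (3/2, 5/2): F = (2.250, 11.750).
Jacobian J = [[-4·u + v + 4, u], [-4·u·v + 10·u + 5·v, -2·u^2 + 5·u - 4]].
At the point, J = [[0.500, 1.500], [12.500, -1.000]] (det J = -19.250).
Solving J·Δ = −F gives Δ = (-1.032, -1.156).

(-1.032, -1.156)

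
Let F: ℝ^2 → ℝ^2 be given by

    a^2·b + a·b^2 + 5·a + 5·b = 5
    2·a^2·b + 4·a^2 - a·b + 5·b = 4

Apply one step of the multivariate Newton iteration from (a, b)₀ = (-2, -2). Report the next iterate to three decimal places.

(-0.602, -0.986)

At (-2, -2): F = (-41.000, -18.000).
Jacobian J = [[2·a·b + b^2 + 5, a^2 + 2·a·b + 5], [4·a·b + 8·a - b, 2·a^2 - a + 5]].
At the point, J = [[17.000, 17.000], [2.000, 15.000]] (det J = 221.000).
Solving J·Δ = −F gives Δ = (1.398, 1.014).
Then the next iterate is (a, b)₁ = (-0.602, -0.986).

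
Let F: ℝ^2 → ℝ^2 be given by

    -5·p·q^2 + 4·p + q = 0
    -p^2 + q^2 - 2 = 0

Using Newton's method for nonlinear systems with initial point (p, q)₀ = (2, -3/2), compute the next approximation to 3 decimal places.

(0.873, -1.247)

At (2, -3/2): F = (-16.000, -3.750).
Jacobian J = [[-5·q^2 + 4, -10·p·q + 1], [-2·p, 2·q]].
At the point, J = [[-7.250, 31.000], [-4.000, -3.000]] (det J = 145.750).
Solving J·Δ = −F gives Δ = (-1.127, 0.253).
Then the next iterate is (p, q)₁ = (0.873, -1.247).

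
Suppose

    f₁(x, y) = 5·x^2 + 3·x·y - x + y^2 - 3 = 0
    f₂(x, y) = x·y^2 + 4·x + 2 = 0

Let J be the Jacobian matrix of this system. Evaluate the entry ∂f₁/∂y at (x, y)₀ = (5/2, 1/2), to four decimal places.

8.5000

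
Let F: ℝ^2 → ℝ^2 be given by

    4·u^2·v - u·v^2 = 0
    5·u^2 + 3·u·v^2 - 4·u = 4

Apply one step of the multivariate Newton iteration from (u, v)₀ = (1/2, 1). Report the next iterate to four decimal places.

At (1/2, 1): F = (0.5000, -3.2500).
Jacobian J = [[8·u·v - v^2, 4·u^2 - 2·u·v], [10·u + 3·v^2 - 4, 6·u·v]].
At the point, J = [[3.0000, 0.0000], [4.0000, 3.0000]] (det J = 9.0000).
Solving J·Δ = −F gives Δ = (-0.1667, 1.3056).
Then the next iterate is (u, v)₁ = (0.3333, 2.3056).

(0.3333, 2.3056)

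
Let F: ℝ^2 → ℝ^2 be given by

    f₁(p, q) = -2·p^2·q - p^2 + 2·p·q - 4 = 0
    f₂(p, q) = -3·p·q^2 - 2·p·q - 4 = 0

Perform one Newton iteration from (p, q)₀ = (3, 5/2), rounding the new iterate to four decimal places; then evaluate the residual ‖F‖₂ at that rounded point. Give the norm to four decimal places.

27.1723

At (3, 5/2): F = (-43.0000, -75.2500).
Jacobian J = [[-4·p·q - 2·p + 2·q, -2·p^2 + 2·p], [-3·q^2 - 2·q, -6·p·q - 2·p]].
At the point, J = [[-31.0000, -12.0000], [-23.7500, -51.0000]] (det J = 1296.0000).
Solving J·Δ = −F gives Δ = (-0.9954, -1.0120).
Then the next iterate is (p, q)₁ = (2.0046, 1.4880).
Re-evaluating at (2.0046, 1.4880): F = (-14.011553, -23.281109), so ‖F‖₂ = 27.1723.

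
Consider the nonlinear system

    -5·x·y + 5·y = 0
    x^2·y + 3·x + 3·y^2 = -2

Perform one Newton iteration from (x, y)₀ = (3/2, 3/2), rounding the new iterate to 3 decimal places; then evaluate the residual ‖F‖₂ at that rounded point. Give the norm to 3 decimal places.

6.537

At (3/2, 3/2): F = (-3.750, 16.625).
Jacobian J = [[-5·y, -5·x + 5], [2·x·y + 3, x^2 + 6·y]].
At the point, J = [[-7.500, -2.500], [7.500, 11.250]] (det J = -65.625).
Solving J·Δ = −F gives Δ = (-0.010, -1.471).
Then the next iterate is (x, y)₁ = (1.490, 0.029).
Re-evaluating at (1.490, 0.029): F = (-0.07105, 6.53691), so ‖F‖₂ = 6.537.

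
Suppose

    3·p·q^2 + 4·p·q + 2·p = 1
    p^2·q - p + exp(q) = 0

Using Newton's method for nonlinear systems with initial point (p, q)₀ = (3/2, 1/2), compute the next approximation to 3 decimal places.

At (3/2, 1/2): F = (6.125, 1.27372).
Jacobian J = [[3·q^2 + 4·q + 2, 6·p·q + 4·p], [2·p·q - 1, p^2 + exp(q)]].
At the point, J = [[4.750, 10.500], [0.500, 3.89872]] (det J = 13.26893).
Solving J·Δ = −F gives Δ = (-0.792, -0.225).
Then the next iterate is (p, q)₁ = (0.708, 0.275).

(0.708, 0.275)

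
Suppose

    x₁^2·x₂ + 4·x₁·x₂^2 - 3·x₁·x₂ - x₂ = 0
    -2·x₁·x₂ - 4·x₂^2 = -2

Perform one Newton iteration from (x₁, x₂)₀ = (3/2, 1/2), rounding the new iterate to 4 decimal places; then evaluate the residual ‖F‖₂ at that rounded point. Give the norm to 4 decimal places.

At (3/2, 1/2): F = (-0.1250, -0.5000).
Jacobian J = [[2·x₁·x₂ + 4·x₂^2 - 3·x₂, x₁^2 + 8·x₁·x₂ - 3·x₁ - 1], [-2·x₂, -2·x₁ - 8·x₂]].
At the point, J = [[1.0000, 2.7500], [-1.0000, -7.0000]] (det J = -4.2500).
Solving J·Δ = −F gives Δ = (0.5294, -0.1471).
Then the next iterate is (x₁, x₂)₁ = (2.0294, 0.3529).
Re-evaluating at (2.0294, 0.3529): F = (-0.037067, 0.069496), so ‖F‖₂ = 0.0788.

0.0788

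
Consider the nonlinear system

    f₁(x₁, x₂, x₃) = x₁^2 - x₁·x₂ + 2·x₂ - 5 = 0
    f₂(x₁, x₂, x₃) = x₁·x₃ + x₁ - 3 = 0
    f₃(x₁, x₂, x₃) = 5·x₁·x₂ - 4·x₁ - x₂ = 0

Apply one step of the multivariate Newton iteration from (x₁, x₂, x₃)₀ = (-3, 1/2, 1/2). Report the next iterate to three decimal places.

At (-3, 1/2, 1/2): F = (6.500, -7.500, 4.000).
Jacobian J = [[2·x₁ - x₂, -x₁ + 2, 0], [x₃ + 1, 0, x₁], [5·x₂ - 4, 5·x₁ - 1, 0]].
At the point, J = [[-6.500, 5.000, 0.000], [1.500, 0.000, -3.000], [-1.500, -16.000, 0.000]] (det J = 334.500).
Solving J·Δ = −F gives Δ = (1.112, 0.146, -1.944).
Then the next iterate is (x₁, x₂, x₃)₁ = (-1.888, 0.646, -1.444).

(-1.888, 0.646, -1.444)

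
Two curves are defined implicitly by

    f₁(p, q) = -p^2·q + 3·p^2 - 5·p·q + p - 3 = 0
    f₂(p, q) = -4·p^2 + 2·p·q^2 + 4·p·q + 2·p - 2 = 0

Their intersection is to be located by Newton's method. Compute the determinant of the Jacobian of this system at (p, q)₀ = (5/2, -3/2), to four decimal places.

-520.6250

J = [[-2·p·q + 6·p - 5·q + 1, -p^2 - 5·p], [-8·p + 2·q^2 + 4·q + 2, 4·p·q + 4·p]].
At the point, J = [[31.0000, -18.7500], [-19.5000, -5.0000]].
det J = -520.6250.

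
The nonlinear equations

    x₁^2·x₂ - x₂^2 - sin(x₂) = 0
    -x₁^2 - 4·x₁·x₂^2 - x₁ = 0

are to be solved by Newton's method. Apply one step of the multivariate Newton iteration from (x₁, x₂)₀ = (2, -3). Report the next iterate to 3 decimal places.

(0.852, -2.356)

At (2, -3): F = (-20.85888, -78.000).
Jacobian J = [[2·x₁·x₂, x₁^2 - 2·x₂ - cos(x₂)], [-2·x₁ - 4·x₂^2 - 1, -8·x₁·x₂]].
At the point, J = [[-12.000, 10.98999], [-41.000, 48.000]] (det J = -125.41031).
Solving J·Δ = −F gives Δ = (-1.148, 0.644).
Then the next iterate is (x₁, x₂)₁ = (0.852, -2.356).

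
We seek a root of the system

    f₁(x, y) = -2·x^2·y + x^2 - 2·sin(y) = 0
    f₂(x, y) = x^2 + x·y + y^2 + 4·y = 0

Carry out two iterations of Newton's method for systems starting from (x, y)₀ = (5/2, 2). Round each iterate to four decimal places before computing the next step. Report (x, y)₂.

(1.9319, -0.4232)

At (5/2, 2): F = (-20.568595, 23.2500).
Jacobian J = [[-4·x·y + 2·x, -2·x^2 - 2·cos(y)], [2·x + y, x + 2·y + 4]].
At the point, J = [[-15.0000, -11.667706], [7.0000, 10.5000]] (det J = -75.826056).
Solving J·Δ = −F gives Δ = (0.7294, -2.7005).
Then the next iterate is (x, y)₁ = (3.2294, -0.7005).
Round to (3.2294, -0.7005) and repeat: F = (26.329288, 5.855530), J = [[15.507579, -22.387089], [5.7583, 5.8284]].
Δ = (-1.2975, 0.2773), so (x, y)₂ = (1.9319, -0.4232).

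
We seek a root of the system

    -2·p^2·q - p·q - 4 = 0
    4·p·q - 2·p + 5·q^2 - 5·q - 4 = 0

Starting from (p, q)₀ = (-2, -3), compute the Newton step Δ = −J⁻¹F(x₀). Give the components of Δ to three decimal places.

At (-2, -3): F = (14.000, 84.000).
Jacobian J = [[-4·p·q - q, -2·p^2 - p], [4·q - 2, 4·p + 10·q - 5]].
At the point, J = [[-21.000, -6.000], [-14.000, -43.000]] (det J = 819.000).
Solving J·Δ = −F gives Δ = (0.120, 1.915).

(0.120, 1.915)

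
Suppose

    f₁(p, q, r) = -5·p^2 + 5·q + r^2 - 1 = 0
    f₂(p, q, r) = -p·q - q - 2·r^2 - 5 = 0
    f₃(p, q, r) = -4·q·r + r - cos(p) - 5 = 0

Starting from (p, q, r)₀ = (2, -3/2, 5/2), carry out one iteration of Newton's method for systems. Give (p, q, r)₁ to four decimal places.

At (2, -3/2, 5/2): F = (-22.2500, -13.0000, 12.916147).
Jacobian J = [[-10·p, 5, 2·r], [-q, -p - 1, -4·r], [sin(p), -4·r, -4·q + 1]].
At the point, J = [[-20.0000, 5.0000, 5.0000], [1.5000, -3.0000, -10.0000], [0.909297, -10.0000, 7.0000]] (det J = 2260.674590).
Solving J·Δ = −F gives Δ = (-1.4797, 0.0758, -1.5447).
Then the next iterate is (p, q, r)₁ = (0.5203, -1.4242, 0.9553).

(0.5203, -1.4242, 0.9553)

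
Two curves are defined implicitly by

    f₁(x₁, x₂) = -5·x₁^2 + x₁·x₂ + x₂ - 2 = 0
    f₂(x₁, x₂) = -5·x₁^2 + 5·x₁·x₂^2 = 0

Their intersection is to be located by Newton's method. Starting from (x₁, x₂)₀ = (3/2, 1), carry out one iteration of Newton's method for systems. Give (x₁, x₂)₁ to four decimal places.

At (3/2, 1): F = (-10.7500, -3.7500).
Jacobian J = [[-10·x₁ + x₂, x₁ + 1], [-10·x₁ + 5·x₂^2, 10·x₁·x₂]].
At the point, J = [[-14.0000, 2.5000], [-10.0000, 15.0000]] (det J = -185.0000).
Solving J·Δ = −F gives Δ = (-0.8209, -0.2973).
Then the next iterate is (x₁, x₂)₁ = (0.6791, 0.7027).

(0.6791, 0.7027)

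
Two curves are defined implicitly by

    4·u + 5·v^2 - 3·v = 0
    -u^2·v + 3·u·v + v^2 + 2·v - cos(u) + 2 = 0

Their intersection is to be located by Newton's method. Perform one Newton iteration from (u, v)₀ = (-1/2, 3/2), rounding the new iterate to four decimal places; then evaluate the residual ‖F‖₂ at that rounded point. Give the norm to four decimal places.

0.3228

At (-1/2, 3/2): F = (4.7500, 3.747417).
Jacobian J = [[4, 10·v - 3], [-2·u·v + 3·v + sin(u), -u^2 + 3·u + 2·v + 2]].
At the point, J = [[4.0000, 12.0000], [5.520574, 3.2500]] (det J = -53.246894).
Solving J·Δ = −F gives Δ = (-0.5546, -0.2110).
Then the next iterate is (u, v)₁ = (-1.0546, 1.2890).
Re-evaluating at (-1.0546, 1.2890): F = (0.222205, 0.234206), so ‖F‖₂ = 0.3228.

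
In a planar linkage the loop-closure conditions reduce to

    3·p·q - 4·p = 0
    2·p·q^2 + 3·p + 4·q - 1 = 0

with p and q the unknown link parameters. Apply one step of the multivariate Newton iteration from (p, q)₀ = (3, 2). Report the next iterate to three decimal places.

(-1.465, 2.326)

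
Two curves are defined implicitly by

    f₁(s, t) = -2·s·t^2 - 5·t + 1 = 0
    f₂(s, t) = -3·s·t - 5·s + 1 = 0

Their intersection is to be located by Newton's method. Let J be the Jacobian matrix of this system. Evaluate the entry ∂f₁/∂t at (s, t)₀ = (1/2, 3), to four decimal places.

∂f₁/∂t = -4·s·t - 5.
At (1/2, 3) this is -11.0000.

-11.0000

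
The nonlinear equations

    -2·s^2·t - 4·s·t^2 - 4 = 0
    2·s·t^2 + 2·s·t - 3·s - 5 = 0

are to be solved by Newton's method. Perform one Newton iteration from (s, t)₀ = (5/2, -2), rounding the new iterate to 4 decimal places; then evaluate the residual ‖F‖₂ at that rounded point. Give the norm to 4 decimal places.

64.2799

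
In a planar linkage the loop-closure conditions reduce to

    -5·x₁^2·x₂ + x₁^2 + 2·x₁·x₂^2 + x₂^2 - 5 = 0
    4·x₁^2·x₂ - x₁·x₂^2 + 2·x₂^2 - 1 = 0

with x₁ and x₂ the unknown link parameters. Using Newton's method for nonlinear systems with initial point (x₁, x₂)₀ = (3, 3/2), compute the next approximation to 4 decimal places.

(1.9110, 1.0759)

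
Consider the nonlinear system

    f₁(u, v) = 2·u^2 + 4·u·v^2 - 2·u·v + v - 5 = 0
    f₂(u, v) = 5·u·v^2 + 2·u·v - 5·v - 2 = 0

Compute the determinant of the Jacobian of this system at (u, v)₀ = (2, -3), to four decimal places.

J = [[4·u + 4·v^2 - 2·v, 8·u·v - 2·u + 1], [5·v^2 + 2·v, 10·u·v + 2·u - 5]].
At the point, J = [[50.0000, -51.0000], [39.0000, -61.0000]].
det J = -1061.0000.

-1061.0000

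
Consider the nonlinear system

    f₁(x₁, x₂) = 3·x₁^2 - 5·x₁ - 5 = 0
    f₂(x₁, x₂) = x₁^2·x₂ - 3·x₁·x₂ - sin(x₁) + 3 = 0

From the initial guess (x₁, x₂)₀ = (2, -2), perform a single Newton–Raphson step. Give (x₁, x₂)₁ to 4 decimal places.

(2.4286, 0.7060)

At (2, -2): F = (-3.0000, 6.090703).
Jacobian J = [[6·x₁ - 5, 0], [2·x₁·x₂ - 3·x₂ - cos(x₁), x₁^2 - 3·x₁]].
At the point, J = [[7.0000, 0.0000], [-1.583853, -2.0000]] (det J = -14.0000).
Solving J·Δ = −F gives Δ = (0.4286, 2.7060).
Then the next iterate is (x₁, x₂)₁ = (2.4286, 0.7060).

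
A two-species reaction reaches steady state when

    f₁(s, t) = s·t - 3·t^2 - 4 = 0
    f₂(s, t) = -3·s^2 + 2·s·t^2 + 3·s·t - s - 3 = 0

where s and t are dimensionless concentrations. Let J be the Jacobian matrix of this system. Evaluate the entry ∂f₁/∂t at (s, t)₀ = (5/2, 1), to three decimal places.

∂f₁/∂t = s - 6·t.
At (5/2, 1) this is -3.500.

-3.500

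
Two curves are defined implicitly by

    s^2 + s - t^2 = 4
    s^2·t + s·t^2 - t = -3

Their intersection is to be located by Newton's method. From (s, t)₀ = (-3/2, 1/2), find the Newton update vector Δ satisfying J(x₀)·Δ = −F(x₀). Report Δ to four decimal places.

(5.5000, -14.5000)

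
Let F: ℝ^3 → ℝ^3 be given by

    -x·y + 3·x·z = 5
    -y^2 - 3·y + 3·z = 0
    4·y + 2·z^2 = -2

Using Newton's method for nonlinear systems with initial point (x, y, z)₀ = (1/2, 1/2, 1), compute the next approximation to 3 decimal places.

At (1/2, 1/2, 1): F = (-3.750, 1.250, 6.000).
Jacobian J = [[-y + 3·z, -x, 3·x], [0, -2·y - 3, 3], [0, 4, 4·z]].
At the point, J = [[2.500, -0.500, 1.500], [0.000, -4.000, 3.000], [0.000, 4.000, 4.000]] (det J = -70.000).
Solving J·Δ = −F gives Δ = (2.029, -0.464, -1.036).
Then the next iterate is (x, y, z)₁ = (2.529, 0.036, -0.036).

(2.529, 0.036, -0.036)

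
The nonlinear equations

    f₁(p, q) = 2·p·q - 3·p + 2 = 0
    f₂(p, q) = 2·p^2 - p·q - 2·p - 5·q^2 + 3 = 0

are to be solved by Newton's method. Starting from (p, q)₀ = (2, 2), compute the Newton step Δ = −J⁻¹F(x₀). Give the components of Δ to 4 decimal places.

At (2, 2): F = (4.0000, -17.0000).
Jacobian J = [[2·q - 3, 2·p], [4·p - q - 2, -p - 10·q]].
At the point, J = [[1.0000, 4.0000], [4.0000, -22.0000]] (det J = -38.0000).
Solving J·Δ = −F gives Δ = (-0.5263, -0.8684).

(-0.5263, -0.8684)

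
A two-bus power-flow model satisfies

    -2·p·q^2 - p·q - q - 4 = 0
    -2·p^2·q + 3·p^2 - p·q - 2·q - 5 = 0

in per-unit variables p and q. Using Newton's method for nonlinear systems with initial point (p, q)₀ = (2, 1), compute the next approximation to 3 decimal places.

At (2, 1): F = (-11.000, -5.000).
Jacobian J = [[-2·q^2 - q, -4·p·q - p - 1], [-4·p·q + 6·p - q, -2·p^2 - p - 2]].
At the point, J = [[-3.000, -11.000], [3.000, -12.000]] (det J = 69.000).
Solving J·Δ = −F gives Δ = (-1.116, -0.696).
Then the next iterate is (p, q)₁ = (0.884, 0.304).

(0.884, 0.304)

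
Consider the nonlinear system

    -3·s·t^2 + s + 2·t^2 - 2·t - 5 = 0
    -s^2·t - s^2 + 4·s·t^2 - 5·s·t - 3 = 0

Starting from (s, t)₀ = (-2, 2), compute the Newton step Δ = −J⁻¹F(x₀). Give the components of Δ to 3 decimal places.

At (-2, 2): F = (21.000, -27.000).
Jacobian J = [[-3·t^2 + 1, -6·s·t + 4·t - 2], [-2·s·t - 2·s + 4·t^2 - 5·t, -s^2 + 8·s·t - 5·s]].
At the point, J = [[-11.000, 30.000], [18.000, -26.000]] (det J = -254.000).
Solving J·Δ = −F gives Δ = (1.039, -0.319).

(1.039, -0.319)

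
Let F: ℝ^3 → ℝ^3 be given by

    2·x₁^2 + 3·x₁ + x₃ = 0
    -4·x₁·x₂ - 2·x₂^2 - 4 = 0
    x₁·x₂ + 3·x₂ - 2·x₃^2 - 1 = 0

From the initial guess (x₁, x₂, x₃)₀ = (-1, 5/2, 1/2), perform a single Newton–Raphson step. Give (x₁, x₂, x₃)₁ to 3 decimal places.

At (-1, 5/2, 1/2): F = (-0.500, -6.500, 3.500).
Jacobian J = [[4·x₁ + 3, 0, 1], [-4·x₂, -4·x₁ - 4·x₂, 0], [x₂, x₁ + 3, -4·x₃]].
At the point, J = [[-1.000, 0.000, 1.000], [-10.000, -6.000, 0.000], [2.500, 2.000, -2.000]] (det J = -17.000).
Solving J·Δ = −F gives Δ = (0.118, -1.279, 0.618).
Then the next iterate is (x₁, x₂, x₃)₁ = (-0.882, 1.221, 1.118).

(-0.882, 1.221, 1.118)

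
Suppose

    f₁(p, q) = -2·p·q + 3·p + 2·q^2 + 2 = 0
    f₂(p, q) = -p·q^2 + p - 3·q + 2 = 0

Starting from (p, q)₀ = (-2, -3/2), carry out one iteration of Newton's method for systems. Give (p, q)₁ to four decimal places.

(-0.8053, -0.6659)

At (-2, -3/2): F = (-5.5000, 9.0000).
Jacobian J = [[-2·q + 3, -2·p + 4·q], [-q^2 + 1, -2·p·q - 3]].
At the point, J = [[6.0000, -2.0000], [-1.2500, -9.0000]] (det J = -56.5000).
Solving J·Δ = −F gives Δ = (1.1947, 0.8341).
Then the next iterate is (p, q)₁ = (-0.8053, -0.6659).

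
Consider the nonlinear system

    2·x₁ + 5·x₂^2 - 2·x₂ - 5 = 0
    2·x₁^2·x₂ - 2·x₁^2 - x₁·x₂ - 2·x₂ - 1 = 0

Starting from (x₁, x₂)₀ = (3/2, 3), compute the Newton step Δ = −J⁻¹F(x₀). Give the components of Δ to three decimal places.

At (3/2, 3): F = (37.000, -2.500).
Jacobian J = [[2, 10·x₂ - 2], [4·x₁·x₂ - 4·x₁ - x₂, 2·x₁^2 - x₁ - 2]].
At the point, J = [[2.000, 28.000], [9.000, 1.000]] (det J = -250.000).
Solving J·Δ = −F gives Δ = (0.428, -1.352).

(0.428, -1.352)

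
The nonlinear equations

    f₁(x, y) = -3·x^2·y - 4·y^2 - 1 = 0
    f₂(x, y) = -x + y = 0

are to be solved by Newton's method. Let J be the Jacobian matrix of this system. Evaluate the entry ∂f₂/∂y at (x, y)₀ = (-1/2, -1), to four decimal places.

1.0000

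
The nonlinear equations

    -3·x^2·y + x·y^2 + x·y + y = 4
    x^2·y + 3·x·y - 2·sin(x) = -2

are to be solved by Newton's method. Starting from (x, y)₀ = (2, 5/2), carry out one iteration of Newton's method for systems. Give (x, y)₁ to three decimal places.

At (2, 5/2): F = (-14.000, 25.18141).
Jacobian J = [[-6·x·y + y^2 + y, -3·x^2 + 2·x·y + x + 1], [2·x·y + 3·y - 2·cos(x), x^2 + 3·x]].
At the point, J = [[-21.250, 1.000], [18.33229, 10.000]] (det J = -230.83229).
Solving J·Δ = −F gives Δ = (-0.716, -1.206).
Then the next iterate is (x, y)₁ = (1.284, 1.294).

(1.284, 1.294)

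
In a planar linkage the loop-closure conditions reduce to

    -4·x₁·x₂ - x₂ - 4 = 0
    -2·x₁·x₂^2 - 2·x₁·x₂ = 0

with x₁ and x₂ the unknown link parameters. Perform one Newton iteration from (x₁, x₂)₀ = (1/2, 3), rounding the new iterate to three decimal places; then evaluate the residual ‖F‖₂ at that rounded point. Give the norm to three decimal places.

2511.941

At (1/2, 3): F = (-13.000, -12.000).
Jacobian J = [[-4·x₂, -4·x₁ - 1], [-2·x₂^2 - 2·x₂, -4·x₁·x₂ - 2·x₁]].
At the point, J = [[-12.000, -3.000], [-24.000, -7.000]] (det J = 12.000).
Solving J·Δ = −F gives Δ = (-4.583, 14.000).
Then the next iterate is (x₁, x₂)₁ = (-4.083, 17.000).
Re-evaluating at (-4.083, 17.000): F = (256.644, 2498.796), so ‖F‖₂ = 2511.941.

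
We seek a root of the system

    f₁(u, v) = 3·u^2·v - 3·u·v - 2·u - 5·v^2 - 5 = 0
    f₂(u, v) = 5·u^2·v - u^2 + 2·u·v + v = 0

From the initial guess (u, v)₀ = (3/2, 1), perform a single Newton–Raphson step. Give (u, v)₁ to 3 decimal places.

At (3/2, 1): F = (-10.750, 13.000).
Jacobian J = [[6·u·v - 3·v - 2, 3·u^2 - 3·u - 10·v], [10·u·v - 2·u + 2·v, 5·u^2 + 2·u + 1]].
At the point, J = [[4.000, -7.750], [14.000, 15.250]] (det J = 169.500).
Solving J·Δ = −F gives Δ = (0.373, -1.195).
Then the next iterate is (u, v)₁ = (1.873, -0.195).

(1.873, -0.195)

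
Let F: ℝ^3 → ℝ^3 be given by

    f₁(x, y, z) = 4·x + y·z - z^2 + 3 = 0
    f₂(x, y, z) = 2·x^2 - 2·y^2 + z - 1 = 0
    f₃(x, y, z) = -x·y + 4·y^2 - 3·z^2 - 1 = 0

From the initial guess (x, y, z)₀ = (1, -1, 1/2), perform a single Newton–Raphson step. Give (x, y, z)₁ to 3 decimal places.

At (1, -1, 1/2): F = (6.250, -0.500, 3.250).
Jacobian J = [[4, z, y - 2·z], [4·x, -4·y, 1], [-y, -x + 8·y, -6·z]].
At the point, J = [[4.000, 0.500, -2.000], [4.000, 4.000, 1.000], [1.000, -9.000, -3.000]] (det J = 74.500).
Solving J·Δ = −F gives Δ = (0.012, -0.634, 2.990).
Then the next iterate is (x, y, z)₁ = (1.012, -1.634, 3.490).

(1.012, -1.634, 3.490)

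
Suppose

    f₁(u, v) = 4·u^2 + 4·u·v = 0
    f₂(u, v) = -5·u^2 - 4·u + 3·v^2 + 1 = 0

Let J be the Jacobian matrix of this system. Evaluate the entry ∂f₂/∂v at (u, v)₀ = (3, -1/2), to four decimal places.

∂f₂/∂v = 6·v.
At (3, -1/2) this is -3.0000.

-3.0000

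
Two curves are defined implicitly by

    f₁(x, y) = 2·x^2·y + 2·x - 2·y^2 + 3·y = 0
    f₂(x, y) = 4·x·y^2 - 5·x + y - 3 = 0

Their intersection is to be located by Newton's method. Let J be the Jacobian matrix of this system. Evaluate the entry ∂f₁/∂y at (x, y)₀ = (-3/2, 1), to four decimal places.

3.5000

∂f₁/∂y = 2·x^2 - 4·y + 3.
At (-3/2, 1) this is 3.5000.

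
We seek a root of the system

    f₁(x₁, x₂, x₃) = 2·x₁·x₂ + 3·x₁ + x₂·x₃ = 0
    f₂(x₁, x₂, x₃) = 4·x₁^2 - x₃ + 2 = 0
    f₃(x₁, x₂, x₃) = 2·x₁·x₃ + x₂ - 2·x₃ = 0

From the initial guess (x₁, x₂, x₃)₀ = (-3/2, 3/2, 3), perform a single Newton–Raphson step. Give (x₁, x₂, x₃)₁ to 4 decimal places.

(-0.8750, 13.7500, 3.5000)

At (-3/2, 3/2, 3): F = (-4.5000, 8.0000, -13.5000).
Jacobian J = [[2·x₂ + 3, 2·x₁ + x₃, x₂], [8·x₁, 0, -1], [2·x₃, 1, 2·x₁ - 2]].
At the point, J = [[6.0000, 0.0000, 1.5000], [-12.0000, 0.0000, -1.0000], [6.0000, 1.0000, -5.0000]] (det J = -12.0000).
Solving J·Δ = −F gives Δ = (0.6250, 12.2500, 0.5000).
Then the next iterate is (x₁, x₂, x₃)₁ = (-0.8750, 13.7500, 3.5000).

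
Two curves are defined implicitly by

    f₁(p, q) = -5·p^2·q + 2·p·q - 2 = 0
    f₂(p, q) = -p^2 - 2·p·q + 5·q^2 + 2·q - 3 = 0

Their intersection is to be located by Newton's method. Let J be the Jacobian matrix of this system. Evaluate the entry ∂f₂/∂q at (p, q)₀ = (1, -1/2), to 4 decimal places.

∂f₂/∂q = -2·p + 10·q + 2.
At (1, -1/2) this is -5.0000.

-5.0000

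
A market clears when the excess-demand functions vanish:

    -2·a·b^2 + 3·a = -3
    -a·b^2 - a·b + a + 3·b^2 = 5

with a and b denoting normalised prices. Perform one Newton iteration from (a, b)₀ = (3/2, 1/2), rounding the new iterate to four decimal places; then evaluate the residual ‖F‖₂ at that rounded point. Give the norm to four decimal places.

At (3/2, 1/2): F = (6.7500, -3.8750).
Jacobian J = [[-2·b^2 + 3, -4·a·b], [-b^2 - b + 1, -2·a·b - a + 6·b]].
At the point, J = [[2.5000, -3.0000], [0.2500, 0.0000]] (det J = 0.7500).
Solving J·Δ = −F gives Δ = (15.5000, 15.1667).
Then the next iterate is (a, b)₁ = (17.0000, 15.6667).
Re-evaluating at (17.0000, 15.6667): F = (-8291.146622, -3690.570744), so ‖F‖₂ = 9075.4297.

9075.4297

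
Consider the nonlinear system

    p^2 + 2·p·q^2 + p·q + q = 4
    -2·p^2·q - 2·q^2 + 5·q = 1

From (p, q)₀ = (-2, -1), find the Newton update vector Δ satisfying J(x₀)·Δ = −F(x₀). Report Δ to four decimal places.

At (-2, -1): F = (-3.0000, 0.0000).
Jacobian J = [[2·p + 2·q^2 + q, 4·p·q + p + 1], [-4·p·q, -2·p^2 - 4·q + 5]].
At the point, J = [[-3.0000, 7.0000], [-8.0000, 1.0000]] (det J = 53.0000).
Solving J·Δ = −F gives Δ = (0.0566, 0.4528).

(0.0566, 0.4528)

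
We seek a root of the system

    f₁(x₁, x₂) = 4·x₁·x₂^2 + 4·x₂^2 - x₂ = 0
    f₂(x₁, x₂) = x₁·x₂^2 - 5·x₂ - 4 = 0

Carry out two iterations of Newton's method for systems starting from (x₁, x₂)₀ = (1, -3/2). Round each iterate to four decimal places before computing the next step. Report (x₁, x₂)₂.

At (1, -3/2): F = (19.5000, 5.7500).
Jacobian J = [[4·x₂^2, 8·x₁·x₂ + 8·x₂ - 1], [x₂^2, 2·x₁·x₂ - 5]].
At the point, J = [[9.0000, -25.0000], [2.2500, -8.0000]] (det J = -15.7500).
Solving J·Δ = −F gives Δ = (-0.7778, 0.5000).
Then the next iterate is (x₁, x₂)₁ = (0.2222, -1.0000).
Round to (0.2222, -1.0000) and repeat: F = (5.8888, 1.2222), J = [[4.0000, -10.7776], [1.0000, -5.4444]].
Δ = (-1.7171, -0.0909), so (x₁, x₂)₂ = (-1.4949, -1.0909).

(-1.4949, -1.0909)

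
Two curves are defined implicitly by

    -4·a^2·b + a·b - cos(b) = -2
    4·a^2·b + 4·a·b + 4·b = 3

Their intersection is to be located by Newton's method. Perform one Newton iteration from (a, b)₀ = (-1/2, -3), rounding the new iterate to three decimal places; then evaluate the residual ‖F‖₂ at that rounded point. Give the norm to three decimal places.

At (-1/2, -3): F = (7.48999, -12.000).
Jacobian J = [[-8·a·b + b, -4·a^2 + a + sin(b)], [8·a·b + 4·b, 4·a^2 + 4·a + 4]].
At the point, J = [[-15.000, -1.64112], [0.000, 3.000]] (det J = -45.000).
Solving J·Δ = −F gives Δ = (0.062, 4.000).
Then the next iterate is (a, b)₁ = (-0.438, 1.000).
Re-evaluating at (-0.438, 1.000): F = (0.25432, 0.01538), so ‖F‖₂ = 0.255.

0.255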